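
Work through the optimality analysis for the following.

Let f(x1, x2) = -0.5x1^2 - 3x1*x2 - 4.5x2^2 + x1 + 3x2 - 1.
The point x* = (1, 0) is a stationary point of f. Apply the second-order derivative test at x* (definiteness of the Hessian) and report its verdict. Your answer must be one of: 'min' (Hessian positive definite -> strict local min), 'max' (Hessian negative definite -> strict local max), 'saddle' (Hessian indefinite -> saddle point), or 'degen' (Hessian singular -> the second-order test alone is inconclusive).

Compute the Hessian H = grad^2 f:
  H = [[-1, -3], [-3, -9]]
Verify stationarity: grad f(x*) = H x* + g = (0, 0).
Eigenvalues of H: -10, 0.
H has a zero eigenvalue (singular; negative semidefinite but not definite), so H is neither positive definite, negative definite, nor indefinite. The second-order test alone is inconclusive -> degen.
(Indeed, f is constant along the null direction of H through x*, so x* is not a strict local extremum.)

degen


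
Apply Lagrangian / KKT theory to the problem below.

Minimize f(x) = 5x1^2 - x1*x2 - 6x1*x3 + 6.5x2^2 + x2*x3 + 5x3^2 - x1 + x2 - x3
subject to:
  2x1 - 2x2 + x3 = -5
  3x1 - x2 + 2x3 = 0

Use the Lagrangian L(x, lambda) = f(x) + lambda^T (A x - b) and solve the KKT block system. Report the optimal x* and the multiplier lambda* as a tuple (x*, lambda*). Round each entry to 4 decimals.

Form the Lagrangian:
  L(x, lambda) = (1/2) x^T Q x + c^T x + lambda^T (A x - b)
Stationarity (grad_x L = 0): Q x + c + A^T lambda = 0.
Primal feasibility: A x = b.

This gives the KKT block system:
  [ Q   A^T ] [ x     ]   [-c ]
  [ A    0  ] [ lambda ] = [ b ]

Solving the linear system:
  x*      = (0.5573, 3.5191, 0.9237)
  lambda* = (34.2137, -21.313)
  f(x*)   = 86.5534

x* = (0.5573, 3.5191, 0.9237), lambda* = (34.2137, -21.313)


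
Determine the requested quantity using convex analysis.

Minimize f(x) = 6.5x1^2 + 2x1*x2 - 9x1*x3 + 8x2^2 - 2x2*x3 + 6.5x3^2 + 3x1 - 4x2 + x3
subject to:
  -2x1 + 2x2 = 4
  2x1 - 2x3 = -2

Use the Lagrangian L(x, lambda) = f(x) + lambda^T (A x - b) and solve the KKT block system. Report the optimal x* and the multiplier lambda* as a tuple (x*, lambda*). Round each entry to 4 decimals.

Form the Lagrangian:
  L(x, lambda) = (1/2) x^T Q x + c^T x + lambda^T (A x - b)
Stationarity (grad_x L = 0): Q x + c + A^T lambda = 0.
Primal feasibility: A x = b.

This gives the KKT block system:
  [ Q   A^T ] [ x     ]   [-c ]
  [ A    0  ] [ lambda ] = [ b ]

Solving the linear system:
  x*      = (-1.4167, 0.5833, -0.4167)
  lambda* = (-1.6667, 3.5833)
  f(x*)   = 3.4167

x* = (-1.4167, 0.5833, -0.4167), lambda* = (-1.6667, 3.5833)


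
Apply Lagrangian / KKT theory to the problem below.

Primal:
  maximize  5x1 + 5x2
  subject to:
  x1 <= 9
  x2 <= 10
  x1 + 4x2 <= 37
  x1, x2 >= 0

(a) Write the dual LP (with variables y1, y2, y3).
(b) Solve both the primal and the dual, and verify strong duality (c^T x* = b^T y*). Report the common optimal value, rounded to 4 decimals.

The standard primal-dual pair for 'max c^T x s.t. A x <= b, x >= 0' is:
  Dual:  min b^T y  s.t.  A^T y >= c,  y >= 0.

So the dual LP is:
  minimize  9y1 + 10y2 + 37y3
  subject to:
    y1 + y3 >= 5
    y2 + 4y3 >= 5
    y1, y2, y3 >= 0

Solving the primal: x* = (9, 7).
  primal value c^T x* = 80.
Solving the dual: y* = (3.75, 0, 1.25).
  dual value b^T y* = 80.
Strong duality: c^T x* = b^T y*. Confirmed.

80


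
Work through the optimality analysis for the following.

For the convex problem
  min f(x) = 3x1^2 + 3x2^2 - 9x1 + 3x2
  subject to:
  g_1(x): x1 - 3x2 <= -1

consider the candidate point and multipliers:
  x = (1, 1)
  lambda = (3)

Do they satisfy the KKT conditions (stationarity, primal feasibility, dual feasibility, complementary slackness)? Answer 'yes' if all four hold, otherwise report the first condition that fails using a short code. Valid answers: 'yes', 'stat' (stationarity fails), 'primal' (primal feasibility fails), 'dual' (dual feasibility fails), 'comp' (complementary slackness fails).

Gradient of f: grad f(x) = Q x + c = (-3, 9)
Constraint values g_i(x) = a_i^T x - b_i:
  g_1((1, 1)) = -1
Stationarity residual: grad f(x) + sum_i lambda_i a_i = (0, 0)
  -> stationarity OK
Primal feasibility (all g_i <= 0): OK
Dual feasibility (all lambda_i >= 0): OK
Complementary slackness (lambda_i * g_i(x) = 0 for all i): FAILS

Verdict: the first failing condition is complementary_slackness -> comp.

comp


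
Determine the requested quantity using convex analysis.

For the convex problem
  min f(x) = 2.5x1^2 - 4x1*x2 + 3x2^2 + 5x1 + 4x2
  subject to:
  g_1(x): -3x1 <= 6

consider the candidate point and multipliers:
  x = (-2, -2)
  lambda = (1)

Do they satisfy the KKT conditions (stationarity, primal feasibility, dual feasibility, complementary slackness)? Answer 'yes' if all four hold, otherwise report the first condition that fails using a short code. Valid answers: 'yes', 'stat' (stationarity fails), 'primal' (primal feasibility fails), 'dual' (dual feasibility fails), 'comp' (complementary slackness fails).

Gradient of f: grad f(x) = Q x + c = (3, 0)
Constraint values g_i(x) = a_i^T x - b_i:
  g_1((-2, -2)) = 0
Stationarity residual: grad f(x) + sum_i lambda_i a_i = (0, 0)
  -> stationarity OK
Primal feasibility (all g_i <= 0): OK
Dual feasibility (all lambda_i >= 0): OK
Complementary slackness (lambda_i * g_i(x) = 0 for all i): OK

Verdict: yes, KKT holds.

yes


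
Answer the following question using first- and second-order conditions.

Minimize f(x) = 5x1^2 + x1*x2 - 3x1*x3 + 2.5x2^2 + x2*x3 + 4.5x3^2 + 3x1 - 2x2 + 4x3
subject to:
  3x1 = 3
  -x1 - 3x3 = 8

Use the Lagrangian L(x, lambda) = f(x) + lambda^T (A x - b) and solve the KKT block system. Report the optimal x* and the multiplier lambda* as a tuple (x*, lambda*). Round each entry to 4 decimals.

Form the Lagrangian:
  L(x, lambda) = (1/2) x^T Q x + c^T x + lambda^T (A x - b)
Stationarity (grad_x L = 0): Q x + c + A^T lambda = 0.
Primal feasibility: A x = b.

This gives the KKT block system:
  [ Q   A^T ] [ x     ]   [-c ]
  [ A    0  ] [ lambda ] = [ b ]

Solving the linear system:
  x*      = (1, 0.8, -3)
  lambda* = (-10.4, -8.4)
  f(x*)   = 43.9

x* = (1, 0.8, -3), lambda* = (-10.4, -8.4)


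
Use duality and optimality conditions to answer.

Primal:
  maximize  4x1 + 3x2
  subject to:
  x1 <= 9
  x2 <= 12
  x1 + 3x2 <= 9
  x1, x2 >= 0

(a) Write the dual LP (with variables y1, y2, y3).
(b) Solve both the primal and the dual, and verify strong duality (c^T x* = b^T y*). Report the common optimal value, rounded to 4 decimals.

The standard primal-dual pair for 'max c^T x s.t. A x <= b, x >= 0' is:
  Dual:  min b^T y  s.t.  A^T y >= c,  y >= 0.

So the dual LP is:
  minimize  9y1 + 12y2 + 9y3
  subject to:
    y1 + y3 >= 4
    y2 + 3y3 >= 3
    y1, y2, y3 >= 0

Solving the primal: x* = (9, 0).
  primal value c^T x* = 36.
Solving the dual: y* = (3, 0, 1).
  dual value b^T y* = 36.
Strong duality: c^T x* = b^T y*. Confirmed.

36


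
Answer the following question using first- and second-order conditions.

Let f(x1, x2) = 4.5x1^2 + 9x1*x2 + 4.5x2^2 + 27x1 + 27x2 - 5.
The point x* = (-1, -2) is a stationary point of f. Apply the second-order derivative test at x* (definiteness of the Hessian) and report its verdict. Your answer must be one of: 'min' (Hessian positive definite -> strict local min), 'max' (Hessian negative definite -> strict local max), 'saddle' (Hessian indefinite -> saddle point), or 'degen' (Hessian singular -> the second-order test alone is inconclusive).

Compute the Hessian H = grad^2 f:
  H = [[9, 9], [9, 9]]
Verify stationarity: grad f(x*) = H x* + g = (0, 0).
Eigenvalues of H: 0, 18.
H has a zero eigenvalue (singular; positive semidefinite but not definite), so H is neither positive definite, negative definite, nor indefinite. The second-order test alone is inconclusive -> degen.
(Indeed, f is constant along the null direction of H through x*, so x* is not a strict local extremum.)

degen


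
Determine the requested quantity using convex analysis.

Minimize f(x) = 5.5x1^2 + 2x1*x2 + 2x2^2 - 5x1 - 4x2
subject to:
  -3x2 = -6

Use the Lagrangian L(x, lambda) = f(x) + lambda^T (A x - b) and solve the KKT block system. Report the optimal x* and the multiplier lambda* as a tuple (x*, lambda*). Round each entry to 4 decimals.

Form the Lagrangian:
  L(x, lambda) = (1/2) x^T Q x + c^T x + lambda^T (A x - b)
Stationarity (grad_x L = 0): Q x + c + A^T lambda = 0.
Primal feasibility: A x = b.

This gives the KKT block system:
  [ Q   A^T ] [ x     ]   [-c ]
  [ A    0  ] [ lambda ] = [ b ]

Solving the linear system:
  x*      = (0.0909, 2)
  lambda* = (1.3939)
  f(x*)   = -0.0455

x* = (0.0909, 2), lambda* = (1.3939)


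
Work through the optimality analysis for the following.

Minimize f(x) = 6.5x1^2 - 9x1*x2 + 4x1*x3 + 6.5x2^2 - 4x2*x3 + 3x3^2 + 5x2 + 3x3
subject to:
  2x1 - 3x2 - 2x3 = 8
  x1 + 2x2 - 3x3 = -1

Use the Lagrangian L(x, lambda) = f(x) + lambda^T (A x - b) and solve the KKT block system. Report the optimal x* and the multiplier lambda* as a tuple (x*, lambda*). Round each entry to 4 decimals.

Form the Lagrangian:
  L(x, lambda) = (1/2) x^T Q x + c^T x + lambda^T (A x - b)
Stationarity (grad_x L = 0): Q x + c + A^T lambda = 0.
Primal feasibility: A x = b.

This gives the KKT block system:
  [ Q   A^T ] [ x     ]   [-c ]
  [ A    0  ] [ lambda ] = [ b ]

Solving the linear system:
  x*      = (-0.8544, -2.2629, -1.4601)
  lambda* = (-2.532, 1.6458)
  f(x*)   = 3.1034

x* = (-0.8544, -2.2629, -1.4601), lambda* = (-2.532, 1.6458)


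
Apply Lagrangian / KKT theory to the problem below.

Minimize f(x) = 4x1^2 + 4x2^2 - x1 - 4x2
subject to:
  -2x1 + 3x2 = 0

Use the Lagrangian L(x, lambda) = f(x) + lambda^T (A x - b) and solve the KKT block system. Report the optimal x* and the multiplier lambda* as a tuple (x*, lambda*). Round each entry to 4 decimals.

Form the Lagrangian:
  L(x, lambda) = (1/2) x^T Q x + c^T x + lambda^T (A x - b)
Stationarity (grad_x L = 0): Q x + c + A^T lambda = 0.
Primal feasibility: A x = b.

This gives the KKT block system:
  [ Q   A^T ] [ x     ]   [-c ]
  [ A    0  ] [ lambda ] = [ b ]

Solving the linear system:
  x*      = (0.3173, 0.2115)
  lambda* = (0.7692)
  f(x*)   = -0.5817

x* = (0.3173, 0.2115), lambda* = (0.7692)


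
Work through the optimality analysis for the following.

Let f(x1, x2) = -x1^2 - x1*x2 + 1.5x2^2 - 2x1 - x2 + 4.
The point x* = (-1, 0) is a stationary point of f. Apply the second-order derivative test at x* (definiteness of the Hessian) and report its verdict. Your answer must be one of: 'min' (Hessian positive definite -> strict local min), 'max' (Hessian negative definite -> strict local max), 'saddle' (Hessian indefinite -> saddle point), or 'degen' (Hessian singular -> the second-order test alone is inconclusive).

Compute the Hessian H = grad^2 f:
  H = [[-2, -1], [-1, 3]]
Verify stationarity: grad f(x*) = H x* + g = (0, 0).
Eigenvalues of H: -2.1926, 3.1926.
Eigenvalues have mixed signs, so H is indefinite -> x* is a saddle point.

saddle


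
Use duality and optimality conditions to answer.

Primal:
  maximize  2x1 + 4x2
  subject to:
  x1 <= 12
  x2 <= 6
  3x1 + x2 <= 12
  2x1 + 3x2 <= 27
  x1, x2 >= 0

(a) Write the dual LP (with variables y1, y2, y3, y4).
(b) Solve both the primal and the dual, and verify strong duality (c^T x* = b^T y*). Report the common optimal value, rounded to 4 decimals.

The standard primal-dual pair for 'max c^T x s.t. A x <= b, x >= 0' is:
  Dual:  min b^T y  s.t.  A^T y >= c,  y >= 0.

So the dual LP is:
  minimize  12y1 + 6y2 + 12y3 + 27y4
  subject to:
    y1 + 3y3 + 2y4 >= 2
    y2 + y3 + 3y4 >= 4
    y1, y2, y3, y4 >= 0

Solving the primal: x* = (2, 6).
  primal value c^T x* = 28.
Solving the dual: y* = (0, 3.3333, 0.6667, 0).
  dual value b^T y* = 28.
Strong duality: c^T x* = b^T y*. Confirmed.

28


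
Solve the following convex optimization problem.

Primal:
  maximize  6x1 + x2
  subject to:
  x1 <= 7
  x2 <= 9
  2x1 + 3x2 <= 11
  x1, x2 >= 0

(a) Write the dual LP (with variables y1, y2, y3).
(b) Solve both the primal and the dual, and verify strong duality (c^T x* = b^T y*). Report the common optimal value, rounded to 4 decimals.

The standard primal-dual pair for 'max c^T x s.t. A x <= b, x >= 0' is:
  Dual:  min b^T y  s.t.  A^T y >= c,  y >= 0.

So the dual LP is:
  minimize  7y1 + 9y2 + 11y3
  subject to:
    y1 + 2y3 >= 6
    y2 + 3y3 >= 1
    y1, y2, y3 >= 0

Solving the primal: x* = (5.5, 0).
  primal value c^T x* = 33.
Solving the dual: y* = (0, 0, 3).
  dual value b^T y* = 33.
Strong duality: c^T x* = b^T y*. Confirmed.

33


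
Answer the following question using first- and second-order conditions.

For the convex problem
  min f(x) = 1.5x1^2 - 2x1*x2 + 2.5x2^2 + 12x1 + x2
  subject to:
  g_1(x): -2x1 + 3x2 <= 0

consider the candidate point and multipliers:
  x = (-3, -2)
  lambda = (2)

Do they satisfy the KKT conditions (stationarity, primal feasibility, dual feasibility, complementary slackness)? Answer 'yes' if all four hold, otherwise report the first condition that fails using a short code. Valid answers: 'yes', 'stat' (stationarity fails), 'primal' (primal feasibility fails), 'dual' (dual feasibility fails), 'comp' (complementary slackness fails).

Gradient of f: grad f(x) = Q x + c = (7, -3)
Constraint values g_i(x) = a_i^T x - b_i:
  g_1((-3, -2)) = 0
Stationarity residual: grad f(x) + sum_i lambda_i a_i = (3, 3)
  -> stationarity FAILS
Primal feasibility (all g_i <= 0): OK
Dual feasibility (all lambda_i >= 0): OK
Complementary slackness (lambda_i * g_i(x) = 0 for all i): OK

Verdict: the first failing condition is stationarity -> stat.

stat


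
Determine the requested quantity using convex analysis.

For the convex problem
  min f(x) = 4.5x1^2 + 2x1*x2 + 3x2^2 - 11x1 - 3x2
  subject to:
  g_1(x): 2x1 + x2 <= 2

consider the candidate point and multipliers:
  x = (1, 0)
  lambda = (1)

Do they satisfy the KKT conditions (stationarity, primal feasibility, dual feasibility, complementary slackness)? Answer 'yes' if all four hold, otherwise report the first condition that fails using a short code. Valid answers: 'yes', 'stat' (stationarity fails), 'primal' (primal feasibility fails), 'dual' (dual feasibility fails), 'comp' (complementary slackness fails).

Gradient of f: grad f(x) = Q x + c = (-2, -1)
Constraint values g_i(x) = a_i^T x - b_i:
  g_1((1, 0)) = 0
Stationarity residual: grad f(x) + sum_i lambda_i a_i = (0, 0)
  -> stationarity OK
Primal feasibility (all g_i <= 0): OK
Dual feasibility (all lambda_i >= 0): OK
Complementary slackness (lambda_i * g_i(x) = 0 for all i): OK

Verdict: yes, KKT holds.

yes


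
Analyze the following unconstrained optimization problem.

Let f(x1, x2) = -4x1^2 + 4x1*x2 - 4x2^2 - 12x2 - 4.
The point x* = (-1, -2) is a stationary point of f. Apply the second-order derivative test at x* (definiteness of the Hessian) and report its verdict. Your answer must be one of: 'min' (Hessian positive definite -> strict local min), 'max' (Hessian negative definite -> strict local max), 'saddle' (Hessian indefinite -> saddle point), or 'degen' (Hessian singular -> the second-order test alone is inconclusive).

Compute the Hessian H = grad^2 f:
  H = [[-8, 4], [4, -8]]
Verify stationarity: grad f(x*) = H x* + g = (0, 0).
Eigenvalues of H: -12, -4.
Both eigenvalues < 0, so H is negative definite -> x* is a strict local max.

max


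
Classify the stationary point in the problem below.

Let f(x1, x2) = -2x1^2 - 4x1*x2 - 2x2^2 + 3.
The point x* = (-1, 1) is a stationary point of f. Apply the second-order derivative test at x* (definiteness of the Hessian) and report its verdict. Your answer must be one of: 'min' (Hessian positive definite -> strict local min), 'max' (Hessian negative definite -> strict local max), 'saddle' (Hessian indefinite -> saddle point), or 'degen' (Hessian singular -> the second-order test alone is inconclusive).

Compute the Hessian H = grad^2 f:
  H = [[-4, -4], [-4, -4]]
Verify stationarity: grad f(x*) = H x* + g = (0, 0).
Eigenvalues of H: -8, 0.
H has a zero eigenvalue (singular; negative semidefinite but not definite), so H is neither positive definite, negative definite, nor indefinite. The second-order test alone is inconclusive -> degen.
(Indeed, f is constant along the null direction of H through x*, so x* is not a strict local extremum.)

degen


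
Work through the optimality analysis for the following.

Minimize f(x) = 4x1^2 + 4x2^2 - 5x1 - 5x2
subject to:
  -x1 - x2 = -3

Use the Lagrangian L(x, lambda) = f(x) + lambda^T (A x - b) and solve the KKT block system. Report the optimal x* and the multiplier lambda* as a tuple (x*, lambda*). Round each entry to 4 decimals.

Form the Lagrangian:
  L(x, lambda) = (1/2) x^T Q x + c^T x + lambda^T (A x - b)
Stationarity (grad_x L = 0): Q x + c + A^T lambda = 0.
Primal feasibility: A x = b.

This gives the KKT block system:
  [ Q   A^T ] [ x     ]   [-c ]
  [ A    0  ] [ lambda ] = [ b ]

Solving the linear system:
  x*      = (1.5, 1.5)
  lambda* = (7)
  f(x*)   = 3

x* = (1.5, 1.5), lambda* = (7)


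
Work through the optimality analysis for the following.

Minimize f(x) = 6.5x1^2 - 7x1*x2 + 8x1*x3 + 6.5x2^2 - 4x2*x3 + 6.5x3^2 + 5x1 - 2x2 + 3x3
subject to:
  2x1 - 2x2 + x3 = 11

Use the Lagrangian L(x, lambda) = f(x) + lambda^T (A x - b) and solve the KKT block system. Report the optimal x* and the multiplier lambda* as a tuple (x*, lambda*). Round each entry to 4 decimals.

Form the Lagrangian:
  L(x, lambda) = (1/2) x^T Q x + c^T x + lambda^T (A x - b)
Stationarity (grad_x L = 0): Q x + c + A^T lambda = 0.
Primal feasibility: A x = b.

This gives the KKT block system:
  [ Q   A^T ] [ x     ]   [-c ]
  [ A    0  ] [ lambda ] = [ b ]

Solving the linear system:
  x*      = (2.9107, -2.9413, -0.7041)
  lambda* = (-28.898)
  f(x*)   = 168.1008

x* = (2.9107, -2.9413, -0.7041), lambda* = (-28.898)


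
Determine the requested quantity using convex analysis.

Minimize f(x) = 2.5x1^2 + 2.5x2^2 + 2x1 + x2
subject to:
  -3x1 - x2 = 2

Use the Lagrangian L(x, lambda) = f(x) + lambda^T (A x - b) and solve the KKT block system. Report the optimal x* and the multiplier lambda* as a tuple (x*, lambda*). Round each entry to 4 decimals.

Form the Lagrangian:
  L(x, lambda) = (1/2) x^T Q x + c^T x + lambda^T (A x - b)
Stationarity (grad_x L = 0): Q x + c + A^T lambda = 0.
Primal feasibility: A x = b.

This gives the KKT block system:
  [ Q   A^T ] [ x     ]   [-c ]
  [ A    0  ] [ lambda ] = [ b ]

Solving the linear system:
  x*      = (-0.58, -0.26)
  lambda* = (-0.3)
  f(x*)   = -0.41

x* = (-0.58, -0.26), lambda* = (-0.3)


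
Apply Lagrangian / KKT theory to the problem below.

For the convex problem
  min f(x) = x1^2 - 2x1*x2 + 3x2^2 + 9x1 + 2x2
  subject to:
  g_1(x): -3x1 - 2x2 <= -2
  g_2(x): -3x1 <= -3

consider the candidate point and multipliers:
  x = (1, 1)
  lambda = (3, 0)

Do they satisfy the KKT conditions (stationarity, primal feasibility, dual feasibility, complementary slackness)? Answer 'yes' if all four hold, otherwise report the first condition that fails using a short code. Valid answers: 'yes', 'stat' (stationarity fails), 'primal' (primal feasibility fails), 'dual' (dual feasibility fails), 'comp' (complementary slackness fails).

Gradient of f: grad f(x) = Q x + c = (9, 6)
Constraint values g_i(x) = a_i^T x - b_i:
  g_1((1, 1)) = -3
  g_2((1, 1)) = 0
Stationarity residual: grad f(x) + sum_i lambda_i a_i = (0, 0)
  -> stationarity OK
Primal feasibility (all g_i <= 0): OK
Dual feasibility (all lambda_i >= 0): OK
Complementary slackness (lambda_i * g_i(x) = 0 for all i): FAILS

Verdict: the first failing condition is complementary_slackness -> comp.

comp


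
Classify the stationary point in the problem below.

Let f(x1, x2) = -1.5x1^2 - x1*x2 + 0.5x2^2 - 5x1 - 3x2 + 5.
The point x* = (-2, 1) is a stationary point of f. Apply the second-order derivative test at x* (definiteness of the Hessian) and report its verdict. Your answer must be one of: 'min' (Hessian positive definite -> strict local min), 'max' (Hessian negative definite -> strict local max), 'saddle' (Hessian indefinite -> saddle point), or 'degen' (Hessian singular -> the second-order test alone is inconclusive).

Compute the Hessian H = grad^2 f:
  H = [[-3, -1], [-1, 1]]
Verify stationarity: grad f(x*) = H x* + g = (0, 0).
Eigenvalues of H: -3.2361, 1.2361.
Eigenvalues have mixed signs, so H is indefinite -> x* is a saddle point.

saddle


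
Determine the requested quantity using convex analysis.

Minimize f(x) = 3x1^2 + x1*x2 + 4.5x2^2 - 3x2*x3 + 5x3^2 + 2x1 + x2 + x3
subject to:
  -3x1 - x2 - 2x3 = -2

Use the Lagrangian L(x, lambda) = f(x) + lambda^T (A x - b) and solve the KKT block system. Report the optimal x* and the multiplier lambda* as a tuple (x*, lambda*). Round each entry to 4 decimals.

Form the Lagrangian:
  L(x, lambda) = (1/2) x^T Q x + c^T x + lambda^T (A x - b)
Stationarity (grad_x L = 0): Q x + c + A^T lambda = 0.
Primal feasibility: A x = b.

This gives the KKT block system:
  [ Q   A^T ] [ x     ]   [-c ]
  [ A    0  ] [ lambda ] = [ b ]

Solving the linear system:
  x*      = (0.4616, 0.1034, 0.2559)
  lambda* = (1.6244)
  f(x*)   = 2.2656

x* = (0.4616, 0.1034, 0.2559), lambda* = (1.6244)


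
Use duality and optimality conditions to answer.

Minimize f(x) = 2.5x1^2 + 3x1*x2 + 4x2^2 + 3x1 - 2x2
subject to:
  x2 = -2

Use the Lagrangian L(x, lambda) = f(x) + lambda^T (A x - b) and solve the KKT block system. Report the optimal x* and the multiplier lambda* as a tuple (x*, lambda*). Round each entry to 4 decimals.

Form the Lagrangian:
  L(x, lambda) = (1/2) x^T Q x + c^T x + lambda^T (A x - b)
Stationarity (grad_x L = 0): Q x + c + A^T lambda = 0.
Primal feasibility: A x = b.

This gives the KKT block system:
  [ Q   A^T ] [ x     ]   [-c ]
  [ A    0  ] [ lambda ] = [ b ]

Solving the linear system:
  x*      = (0.6, -2)
  lambda* = (16.2)
  f(x*)   = 19.1

x* = (0.6, -2), lambda* = (16.2)


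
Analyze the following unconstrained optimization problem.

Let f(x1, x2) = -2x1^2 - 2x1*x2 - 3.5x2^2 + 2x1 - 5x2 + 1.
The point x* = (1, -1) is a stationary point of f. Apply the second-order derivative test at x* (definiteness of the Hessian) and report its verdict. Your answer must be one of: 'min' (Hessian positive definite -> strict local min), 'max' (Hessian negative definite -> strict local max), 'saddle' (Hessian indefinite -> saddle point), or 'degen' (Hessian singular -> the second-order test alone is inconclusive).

Compute the Hessian H = grad^2 f:
  H = [[-4, -2], [-2, -7]]
Verify stationarity: grad f(x*) = H x* + g = (0, 0).
Eigenvalues of H: -8, -3.
Both eigenvalues < 0, so H is negative definite -> x* is a strict local max.

max


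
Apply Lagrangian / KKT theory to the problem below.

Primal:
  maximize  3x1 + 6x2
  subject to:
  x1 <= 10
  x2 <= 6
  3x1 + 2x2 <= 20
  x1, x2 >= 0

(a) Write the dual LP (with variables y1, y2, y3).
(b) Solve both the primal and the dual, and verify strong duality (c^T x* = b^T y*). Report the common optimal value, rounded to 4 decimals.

The standard primal-dual pair for 'max c^T x s.t. A x <= b, x >= 0' is:
  Dual:  min b^T y  s.t.  A^T y >= c,  y >= 0.

So the dual LP is:
  minimize  10y1 + 6y2 + 20y3
  subject to:
    y1 + 3y3 >= 3
    y2 + 2y3 >= 6
    y1, y2, y3 >= 0

Solving the primal: x* = (2.6667, 6).
  primal value c^T x* = 44.
Solving the dual: y* = (0, 4, 1).
  dual value b^T y* = 44.
Strong duality: c^T x* = b^T y*. Confirmed.

44


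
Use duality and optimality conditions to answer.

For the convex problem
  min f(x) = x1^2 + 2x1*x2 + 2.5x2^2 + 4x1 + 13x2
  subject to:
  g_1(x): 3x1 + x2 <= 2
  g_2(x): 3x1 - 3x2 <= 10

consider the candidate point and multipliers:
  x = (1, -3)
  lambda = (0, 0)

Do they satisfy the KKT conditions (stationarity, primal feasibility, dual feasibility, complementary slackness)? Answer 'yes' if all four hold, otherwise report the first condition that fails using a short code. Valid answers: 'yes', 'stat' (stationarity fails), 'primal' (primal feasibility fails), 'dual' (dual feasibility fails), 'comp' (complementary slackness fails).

Gradient of f: grad f(x) = Q x + c = (0, 0)
Constraint values g_i(x) = a_i^T x - b_i:
  g_1((1, -3)) = -2
  g_2((1, -3)) = 2
Stationarity residual: grad f(x) + sum_i lambda_i a_i = (0, 0)
  -> stationarity OK
Primal feasibility (all g_i <= 0): FAILS
Dual feasibility (all lambda_i >= 0): OK
Complementary slackness (lambda_i * g_i(x) = 0 for all i): OK

Verdict: the first failing condition is primal_feasibility -> primal.

primal


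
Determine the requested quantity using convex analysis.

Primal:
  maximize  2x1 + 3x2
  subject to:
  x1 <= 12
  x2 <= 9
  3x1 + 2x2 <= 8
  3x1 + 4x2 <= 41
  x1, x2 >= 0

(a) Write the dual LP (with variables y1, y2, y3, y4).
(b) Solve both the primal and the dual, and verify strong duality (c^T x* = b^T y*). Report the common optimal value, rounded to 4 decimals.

The standard primal-dual pair for 'max c^T x s.t. A x <= b, x >= 0' is:
  Dual:  min b^T y  s.t.  A^T y >= c,  y >= 0.

So the dual LP is:
  minimize  12y1 + 9y2 + 8y3 + 41y4
  subject to:
    y1 + 3y3 + 3y4 >= 2
    y2 + 2y3 + 4y4 >= 3
    y1, y2, y3, y4 >= 0

Solving the primal: x* = (0, 4).
  primal value c^T x* = 12.
Solving the dual: y* = (0, 0, 1.5, 0).
  dual value b^T y* = 12.
Strong duality: c^T x* = b^T y*. Confirmed.

12


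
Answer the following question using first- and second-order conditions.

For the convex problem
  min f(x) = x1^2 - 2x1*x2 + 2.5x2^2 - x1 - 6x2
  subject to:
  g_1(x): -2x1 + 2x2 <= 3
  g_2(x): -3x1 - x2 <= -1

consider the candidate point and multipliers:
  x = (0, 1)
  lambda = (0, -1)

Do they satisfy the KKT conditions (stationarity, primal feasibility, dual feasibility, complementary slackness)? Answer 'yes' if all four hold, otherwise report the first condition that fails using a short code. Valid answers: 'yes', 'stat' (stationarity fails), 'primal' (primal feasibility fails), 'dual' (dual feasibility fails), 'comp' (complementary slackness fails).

Gradient of f: grad f(x) = Q x + c = (-3, -1)
Constraint values g_i(x) = a_i^T x - b_i:
  g_1((0, 1)) = -1
  g_2((0, 1)) = 0
Stationarity residual: grad f(x) + sum_i lambda_i a_i = (0, 0)
  -> stationarity OK
Primal feasibility (all g_i <= 0): OK
Dual feasibility (all lambda_i >= 0): FAILS
Complementary slackness (lambda_i * g_i(x) = 0 for all i): OK

Verdict: the first failing condition is dual_feasibility -> dual.

dual


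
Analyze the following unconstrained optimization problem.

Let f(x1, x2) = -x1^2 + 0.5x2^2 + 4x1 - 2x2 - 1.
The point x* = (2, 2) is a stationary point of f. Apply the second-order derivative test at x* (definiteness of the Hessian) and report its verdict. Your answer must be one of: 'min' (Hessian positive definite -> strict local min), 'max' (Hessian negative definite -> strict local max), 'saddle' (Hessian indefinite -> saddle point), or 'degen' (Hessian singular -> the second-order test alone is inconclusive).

Compute the Hessian H = grad^2 f:
  H = [[-2, 0], [0, 1]]
Verify stationarity: grad f(x*) = H x* + g = (0, 0).
Eigenvalues of H: -2, 1.
Eigenvalues have mixed signs, so H is indefinite -> x* is a saddle point.

saddle


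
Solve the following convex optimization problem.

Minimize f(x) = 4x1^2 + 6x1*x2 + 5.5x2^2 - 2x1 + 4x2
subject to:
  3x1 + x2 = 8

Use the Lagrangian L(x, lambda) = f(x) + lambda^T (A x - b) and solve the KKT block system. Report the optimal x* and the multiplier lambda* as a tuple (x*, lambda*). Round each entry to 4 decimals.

Form the Lagrangian:
  L(x, lambda) = (1/2) x^T Q x + c^T x + lambda^T (A x - b)
Stationarity (grad_x L = 0): Q x + c + A^T lambda = 0.
Primal feasibility: A x = b.

This gives the KKT block system:
  [ Q   A^T ] [ x     ]   [-c ]
  [ A    0  ] [ lambda ] = [ b ]

Solving the linear system:
  x*      = (3.2394, -1.7183)
  lambda* = (-4.5352)
  f(x*)   = 11.4648

x* = (3.2394, -1.7183), lambda* = (-4.5352)


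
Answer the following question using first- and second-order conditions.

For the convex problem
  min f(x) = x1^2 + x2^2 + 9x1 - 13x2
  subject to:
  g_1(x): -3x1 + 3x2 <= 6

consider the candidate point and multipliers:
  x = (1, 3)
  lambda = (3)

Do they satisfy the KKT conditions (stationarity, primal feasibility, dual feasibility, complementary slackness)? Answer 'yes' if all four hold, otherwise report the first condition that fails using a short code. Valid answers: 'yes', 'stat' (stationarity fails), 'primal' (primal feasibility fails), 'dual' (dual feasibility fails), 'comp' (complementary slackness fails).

Gradient of f: grad f(x) = Q x + c = (11, -7)
Constraint values g_i(x) = a_i^T x - b_i:
  g_1((1, 3)) = 0
Stationarity residual: grad f(x) + sum_i lambda_i a_i = (2, 2)
  -> stationarity FAILS
Primal feasibility (all g_i <= 0): OK
Dual feasibility (all lambda_i >= 0): OK
Complementary slackness (lambda_i * g_i(x) = 0 for all i): OK

Verdict: the first failing condition is stationarity -> stat.

stat


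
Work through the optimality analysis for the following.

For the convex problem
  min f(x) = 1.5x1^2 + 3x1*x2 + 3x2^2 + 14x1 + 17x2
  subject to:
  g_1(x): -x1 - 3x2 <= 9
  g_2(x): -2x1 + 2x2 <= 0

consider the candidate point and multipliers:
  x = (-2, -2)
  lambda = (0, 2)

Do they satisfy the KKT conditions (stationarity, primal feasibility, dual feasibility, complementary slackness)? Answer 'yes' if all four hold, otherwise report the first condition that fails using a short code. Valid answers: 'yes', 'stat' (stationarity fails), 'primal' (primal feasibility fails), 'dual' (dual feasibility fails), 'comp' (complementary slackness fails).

Gradient of f: grad f(x) = Q x + c = (2, -1)
Constraint values g_i(x) = a_i^T x - b_i:
  g_1((-2, -2)) = -1
  g_2((-2, -2)) = 0
Stationarity residual: grad f(x) + sum_i lambda_i a_i = (-2, 3)
  -> stationarity FAILS
Primal feasibility (all g_i <= 0): OK
Dual feasibility (all lambda_i >= 0): OK
Complementary slackness (lambda_i * g_i(x) = 0 for all i): OK

Verdict: the first failing condition is stationarity -> stat.

stat


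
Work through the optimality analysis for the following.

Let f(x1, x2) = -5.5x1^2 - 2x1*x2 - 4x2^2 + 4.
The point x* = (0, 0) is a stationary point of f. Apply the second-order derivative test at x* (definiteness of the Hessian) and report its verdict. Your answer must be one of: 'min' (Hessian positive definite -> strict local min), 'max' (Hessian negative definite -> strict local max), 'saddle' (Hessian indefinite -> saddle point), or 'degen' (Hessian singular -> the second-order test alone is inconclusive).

Compute the Hessian H = grad^2 f:
  H = [[-11, -2], [-2, -8]]
Verify stationarity: grad f(x*) = H x* + g = (0, 0).
Eigenvalues of H: -12, -7.
Both eigenvalues < 0, so H is negative definite -> x* is a strict local max.

max


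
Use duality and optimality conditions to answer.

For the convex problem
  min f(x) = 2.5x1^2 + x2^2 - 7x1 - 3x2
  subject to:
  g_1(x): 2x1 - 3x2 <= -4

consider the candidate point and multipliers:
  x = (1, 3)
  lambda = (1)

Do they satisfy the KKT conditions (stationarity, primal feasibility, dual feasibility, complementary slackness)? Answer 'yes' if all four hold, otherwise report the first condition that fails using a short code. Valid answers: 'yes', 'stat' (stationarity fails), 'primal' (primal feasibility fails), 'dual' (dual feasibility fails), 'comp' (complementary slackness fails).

Gradient of f: grad f(x) = Q x + c = (-2, 3)
Constraint values g_i(x) = a_i^T x - b_i:
  g_1((1, 3)) = -3
Stationarity residual: grad f(x) + sum_i lambda_i a_i = (0, 0)
  -> stationarity OK
Primal feasibility (all g_i <= 0): OK
Dual feasibility (all lambda_i >= 0): OK
Complementary slackness (lambda_i * g_i(x) = 0 for all i): FAILS

Verdict: the first failing condition is complementary_slackness -> comp.

comp


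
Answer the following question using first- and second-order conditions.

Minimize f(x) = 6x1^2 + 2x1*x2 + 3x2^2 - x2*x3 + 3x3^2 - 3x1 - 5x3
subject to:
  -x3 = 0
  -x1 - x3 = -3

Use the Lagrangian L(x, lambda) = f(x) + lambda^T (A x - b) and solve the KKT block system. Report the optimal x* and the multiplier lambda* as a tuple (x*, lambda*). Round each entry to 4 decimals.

Form the Lagrangian:
  L(x, lambda) = (1/2) x^T Q x + c^T x + lambda^T (A x - b)
Stationarity (grad_x L = 0): Q x + c + A^T lambda = 0.
Primal feasibility: A x = b.

This gives the KKT block system:
  [ Q   A^T ] [ x     ]   [-c ]
  [ A    0  ] [ lambda ] = [ b ]

Solving the linear system:
  x*      = (3, -1, 0)
  lambda* = (-35, 31)
  f(x*)   = 42

x* = (3, -1, 0), lambda* = (-35, 31)


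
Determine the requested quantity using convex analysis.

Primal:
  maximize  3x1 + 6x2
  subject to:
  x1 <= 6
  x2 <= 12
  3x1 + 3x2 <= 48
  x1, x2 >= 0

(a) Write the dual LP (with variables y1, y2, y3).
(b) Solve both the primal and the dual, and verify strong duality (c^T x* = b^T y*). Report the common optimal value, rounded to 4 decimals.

The standard primal-dual pair for 'max c^T x s.t. A x <= b, x >= 0' is:
  Dual:  min b^T y  s.t.  A^T y >= c,  y >= 0.

So the dual LP is:
  minimize  6y1 + 12y2 + 48y3
  subject to:
    y1 + 3y3 >= 3
    y2 + 3y3 >= 6
    y1, y2, y3 >= 0

Solving the primal: x* = (4, 12).
  primal value c^T x* = 84.
Solving the dual: y* = (0, 3, 1).
  dual value b^T y* = 84.
Strong duality: c^T x* = b^T y*. Confirmed.

84


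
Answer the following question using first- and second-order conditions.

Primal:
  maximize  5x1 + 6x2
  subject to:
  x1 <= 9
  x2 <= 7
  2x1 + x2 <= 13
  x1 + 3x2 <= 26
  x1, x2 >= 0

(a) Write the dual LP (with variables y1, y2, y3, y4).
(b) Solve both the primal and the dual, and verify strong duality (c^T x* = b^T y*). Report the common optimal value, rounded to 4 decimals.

The standard primal-dual pair for 'max c^T x s.t. A x <= b, x >= 0' is:
  Dual:  min b^T y  s.t.  A^T y >= c,  y >= 0.

So the dual LP is:
  minimize  9y1 + 7y2 + 13y3 + 26y4
  subject to:
    y1 + 2y3 + y4 >= 5
    y2 + y3 + 3y4 >= 6
    y1, y2, y3, y4 >= 0

Solving the primal: x* = (3, 7).
  primal value c^T x* = 57.
Solving the dual: y* = (0, 3.5, 2.5, 0).
  dual value b^T y* = 57.
Strong duality: c^T x* = b^T y*. Confirmed.

57


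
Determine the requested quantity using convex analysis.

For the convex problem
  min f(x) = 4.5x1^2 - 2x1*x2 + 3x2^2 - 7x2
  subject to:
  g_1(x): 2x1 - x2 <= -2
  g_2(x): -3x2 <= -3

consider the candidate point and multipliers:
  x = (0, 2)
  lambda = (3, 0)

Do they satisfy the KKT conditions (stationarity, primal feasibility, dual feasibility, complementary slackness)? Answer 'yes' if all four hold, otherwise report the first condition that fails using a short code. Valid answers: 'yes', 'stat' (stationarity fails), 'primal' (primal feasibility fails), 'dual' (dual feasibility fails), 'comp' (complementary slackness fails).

Gradient of f: grad f(x) = Q x + c = (-4, 5)
Constraint values g_i(x) = a_i^T x - b_i:
  g_1((0, 2)) = 0
  g_2((0, 2)) = -3
Stationarity residual: grad f(x) + sum_i lambda_i a_i = (2, 2)
  -> stationarity FAILS
Primal feasibility (all g_i <= 0): OK
Dual feasibility (all lambda_i >= 0): OK
Complementary slackness (lambda_i * g_i(x) = 0 for all i): OK

Verdict: the first failing condition is stationarity -> stat.

stat


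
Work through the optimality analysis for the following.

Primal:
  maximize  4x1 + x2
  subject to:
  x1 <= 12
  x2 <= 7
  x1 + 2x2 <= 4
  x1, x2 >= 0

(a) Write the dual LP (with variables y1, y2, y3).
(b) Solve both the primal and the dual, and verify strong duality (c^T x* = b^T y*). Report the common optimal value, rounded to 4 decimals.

The standard primal-dual pair for 'max c^T x s.t. A x <= b, x >= 0' is:
  Dual:  min b^T y  s.t.  A^T y >= c,  y >= 0.

So the dual LP is:
  minimize  12y1 + 7y2 + 4y3
  subject to:
    y1 + y3 >= 4
    y2 + 2y3 >= 1
    y1, y2, y3 >= 0

Solving the primal: x* = (4, 0).
  primal value c^T x* = 16.
Solving the dual: y* = (0, 0, 4).
  dual value b^T y* = 16.
Strong duality: c^T x* = b^T y*. Confirmed.

16


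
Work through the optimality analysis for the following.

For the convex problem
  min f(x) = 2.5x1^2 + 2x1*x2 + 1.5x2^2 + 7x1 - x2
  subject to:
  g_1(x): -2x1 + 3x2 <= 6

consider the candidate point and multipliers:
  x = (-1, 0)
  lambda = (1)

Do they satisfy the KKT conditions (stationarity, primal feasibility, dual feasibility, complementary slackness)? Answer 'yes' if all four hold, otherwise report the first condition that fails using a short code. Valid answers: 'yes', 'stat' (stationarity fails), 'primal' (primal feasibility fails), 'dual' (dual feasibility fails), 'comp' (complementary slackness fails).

Gradient of f: grad f(x) = Q x + c = (2, -3)
Constraint values g_i(x) = a_i^T x - b_i:
  g_1((-1, 0)) = -4
Stationarity residual: grad f(x) + sum_i lambda_i a_i = (0, 0)
  -> stationarity OK
Primal feasibility (all g_i <= 0): OK
Dual feasibility (all lambda_i >= 0): OK
Complementary slackness (lambda_i * g_i(x) = 0 for all i): FAILS

Verdict: the first failing condition is complementary_slackness -> comp.

comp


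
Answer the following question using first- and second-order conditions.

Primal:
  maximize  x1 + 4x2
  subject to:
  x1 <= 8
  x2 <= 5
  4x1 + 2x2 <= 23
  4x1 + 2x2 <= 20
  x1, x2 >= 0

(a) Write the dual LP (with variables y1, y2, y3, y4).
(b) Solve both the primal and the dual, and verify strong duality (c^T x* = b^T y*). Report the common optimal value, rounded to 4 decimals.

The standard primal-dual pair for 'max c^T x s.t. A x <= b, x >= 0' is:
  Dual:  min b^T y  s.t.  A^T y >= c,  y >= 0.

So the dual LP is:
  minimize  8y1 + 5y2 + 23y3 + 20y4
  subject to:
    y1 + 4y3 + 4y4 >= 1
    y2 + 2y3 + 2y4 >= 4
    y1, y2, y3, y4 >= 0

Solving the primal: x* = (2.5, 5).
  primal value c^T x* = 22.5.
Solving the dual: y* = (0, 3.5, 0, 0.25).
  dual value b^T y* = 22.5.
Strong duality: c^T x* = b^T y*. Confirmed.

22.5


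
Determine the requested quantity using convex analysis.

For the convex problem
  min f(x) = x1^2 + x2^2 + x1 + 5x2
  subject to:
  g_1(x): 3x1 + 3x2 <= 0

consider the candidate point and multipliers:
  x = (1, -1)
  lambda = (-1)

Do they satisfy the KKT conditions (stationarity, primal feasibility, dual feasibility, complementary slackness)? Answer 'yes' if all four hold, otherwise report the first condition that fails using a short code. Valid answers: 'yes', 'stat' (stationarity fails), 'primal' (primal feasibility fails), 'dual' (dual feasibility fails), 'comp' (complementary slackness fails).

Gradient of f: grad f(x) = Q x + c = (3, 3)
Constraint values g_i(x) = a_i^T x - b_i:
  g_1((1, -1)) = 0
Stationarity residual: grad f(x) + sum_i lambda_i a_i = (0, 0)
  -> stationarity OK
Primal feasibility (all g_i <= 0): OK
Dual feasibility (all lambda_i >= 0): FAILS
Complementary slackness (lambda_i * g_i(x) = 0 for all i): OK

Verdict: the first failing condition is dual_feasibility -> dual.

dual


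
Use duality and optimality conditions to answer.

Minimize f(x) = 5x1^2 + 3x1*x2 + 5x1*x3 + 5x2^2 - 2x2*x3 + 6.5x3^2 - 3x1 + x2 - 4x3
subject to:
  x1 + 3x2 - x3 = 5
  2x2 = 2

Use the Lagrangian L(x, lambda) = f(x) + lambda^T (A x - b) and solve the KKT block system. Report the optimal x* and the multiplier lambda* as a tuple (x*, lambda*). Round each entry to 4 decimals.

Form the Lagrangian:
  L(x, lambda) = (1/2) x^T Q x + c^T x + lambda^T (A x - b)
Stationarity (grad_x L = 0): Q x + c + A^T lambda = 0.
Primal feasibility: A x = b.

This gives the KKT block system:
  [ Q   A^T ] [ x     ]   [-c ]
  [ A    0  ] [ lambda ] = [ b ]

Solving the linear system:
  x*      = (1.2727, 1, -0.7273)
  lambda* = (-9.0909, 5.5)
  f(x*)   = 17.2727

x* = (1.2727, 1, -0.7273), lambda* = (-9.0909, 5.5)


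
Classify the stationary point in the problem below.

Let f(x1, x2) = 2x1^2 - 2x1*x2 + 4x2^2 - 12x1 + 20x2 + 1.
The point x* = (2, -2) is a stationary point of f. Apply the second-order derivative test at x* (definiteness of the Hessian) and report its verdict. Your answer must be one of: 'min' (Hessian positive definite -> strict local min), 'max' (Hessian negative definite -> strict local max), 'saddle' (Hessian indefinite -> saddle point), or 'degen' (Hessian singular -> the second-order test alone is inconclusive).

Compute the Hessian H = grad^2 f:
  H = [[4, -2], [-2, 8]]
Verify stationarity: grad f(x*) = H x* + g = (0, 0).
Eigenvalues of H: 3.1716, 8.8284.
Both eigenvalues > 0, so H is positive definite -> x* is a strict local min.

min
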